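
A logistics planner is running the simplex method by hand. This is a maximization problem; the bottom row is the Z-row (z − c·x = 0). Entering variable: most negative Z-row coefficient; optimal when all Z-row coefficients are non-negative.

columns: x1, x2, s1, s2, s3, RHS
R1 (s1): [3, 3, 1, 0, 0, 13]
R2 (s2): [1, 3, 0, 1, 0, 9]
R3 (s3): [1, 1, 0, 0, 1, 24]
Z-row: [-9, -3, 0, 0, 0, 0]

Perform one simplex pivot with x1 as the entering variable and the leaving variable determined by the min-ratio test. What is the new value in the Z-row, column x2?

6

Ratio test on column x1 — row 1: 13/3 = 13/3; row 2: 9/1 = 9; row 3: 24/1 = 24. Minimum is 13/3 at row 1 (s1 leaves); pivot element 3.
Divide row 1 by 3; eliminate column x1 from the other rows.
Z-row update in column x2: -3 − (-9)·1 = 6.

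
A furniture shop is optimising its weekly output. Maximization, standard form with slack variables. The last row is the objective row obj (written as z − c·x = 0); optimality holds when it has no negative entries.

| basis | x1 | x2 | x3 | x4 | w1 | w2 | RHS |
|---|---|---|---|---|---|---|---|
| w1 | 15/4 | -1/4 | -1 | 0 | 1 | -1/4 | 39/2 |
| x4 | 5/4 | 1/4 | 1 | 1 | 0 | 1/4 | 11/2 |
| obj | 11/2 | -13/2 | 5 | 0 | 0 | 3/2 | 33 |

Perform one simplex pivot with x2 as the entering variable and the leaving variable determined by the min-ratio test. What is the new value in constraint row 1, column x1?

Ratio test on column x2 — row 1: entry -1/4 ≤ 0; row 2: (11/2)/(1/4) = 22. Minimum is 22 at row 2 (x4 leaves); pivot element 1/4.
Divide row 2 by 1/4; eliminate column x2 from the other rows.
Row 1 update in column x1: 15/4 − (-1/4)·5 = 5.

5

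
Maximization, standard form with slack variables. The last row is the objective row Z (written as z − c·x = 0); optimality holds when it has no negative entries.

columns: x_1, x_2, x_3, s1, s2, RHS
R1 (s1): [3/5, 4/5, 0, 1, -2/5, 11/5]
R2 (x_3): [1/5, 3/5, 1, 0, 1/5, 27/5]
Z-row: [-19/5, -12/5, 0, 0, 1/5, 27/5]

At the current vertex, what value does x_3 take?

x_3 is basic (row 2); its value is the RHS of that row, 27/5.

27/5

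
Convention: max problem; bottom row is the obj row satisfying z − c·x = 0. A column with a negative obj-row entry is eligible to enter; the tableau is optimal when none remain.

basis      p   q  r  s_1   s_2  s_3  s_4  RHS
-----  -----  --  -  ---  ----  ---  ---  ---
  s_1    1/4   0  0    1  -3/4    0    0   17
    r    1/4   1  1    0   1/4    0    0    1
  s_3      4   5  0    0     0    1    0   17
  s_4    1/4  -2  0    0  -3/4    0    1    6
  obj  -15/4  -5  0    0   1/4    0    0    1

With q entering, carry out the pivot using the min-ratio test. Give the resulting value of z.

6

Ratio test on column q — row 1: entry 0 ≤ 0; row 2: 1/1 = 1; row 3: 17/5 = 17/5; row 4: entry -2 ≤ 0. Minimum is 1 at row 2 (r leaves); pivot element 1.
Pivot on row 2; the obj-row RHS becomes 1 − (-5)·1 = 6.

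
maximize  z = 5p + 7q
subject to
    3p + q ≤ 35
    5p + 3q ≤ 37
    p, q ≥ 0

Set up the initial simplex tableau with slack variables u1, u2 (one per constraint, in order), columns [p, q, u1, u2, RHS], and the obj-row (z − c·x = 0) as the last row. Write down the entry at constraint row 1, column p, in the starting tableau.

Constraint 1 has coefficient 3 on p.

3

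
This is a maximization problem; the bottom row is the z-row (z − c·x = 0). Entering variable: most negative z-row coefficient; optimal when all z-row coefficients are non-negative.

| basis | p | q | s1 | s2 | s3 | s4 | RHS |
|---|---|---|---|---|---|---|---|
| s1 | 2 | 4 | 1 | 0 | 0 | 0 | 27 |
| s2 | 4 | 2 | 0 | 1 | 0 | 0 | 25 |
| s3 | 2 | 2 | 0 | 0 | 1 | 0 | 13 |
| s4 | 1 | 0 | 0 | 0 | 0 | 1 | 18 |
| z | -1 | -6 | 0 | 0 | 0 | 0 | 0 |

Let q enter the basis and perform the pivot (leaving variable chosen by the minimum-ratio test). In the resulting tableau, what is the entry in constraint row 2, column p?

2

Ratio test on column q — row 1: 27/4 = 27/4; row 2: 25/2 = 25/2; row 3: 13/2 = 13/2; row 4: entry 0 ≤ 0. Minimum is 13/2 at row 3 (s3 leaves); pivot element 2.
Divide row 3 by 2; eliminate column q from the other rows.
Row 2 update in column p: 4 − 2·1 = 2.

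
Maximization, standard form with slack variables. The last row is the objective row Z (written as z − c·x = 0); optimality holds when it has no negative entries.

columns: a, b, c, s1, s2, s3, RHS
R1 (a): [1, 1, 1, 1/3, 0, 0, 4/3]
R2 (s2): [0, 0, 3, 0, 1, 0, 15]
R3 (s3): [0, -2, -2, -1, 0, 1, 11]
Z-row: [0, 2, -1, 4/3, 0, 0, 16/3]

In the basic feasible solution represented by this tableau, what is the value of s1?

s1 is not in the basis, so in the current basic feasible solution s1 = 0.

0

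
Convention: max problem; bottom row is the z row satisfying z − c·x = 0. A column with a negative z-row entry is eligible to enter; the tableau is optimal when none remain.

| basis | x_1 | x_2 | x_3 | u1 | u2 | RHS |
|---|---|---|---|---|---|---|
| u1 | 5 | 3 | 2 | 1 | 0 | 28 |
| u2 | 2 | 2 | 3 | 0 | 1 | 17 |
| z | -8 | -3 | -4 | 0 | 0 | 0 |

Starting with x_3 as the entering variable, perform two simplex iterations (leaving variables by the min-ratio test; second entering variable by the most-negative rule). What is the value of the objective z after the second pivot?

516/11

Ratio test on column x_3 — row 1: 28/2 = 14; row 2: 17/3 = 17/3. Minimum is 17/3 at row 2 (u2 leaves); pivot element 3.
Pivot on row 2; the z-row RHS becomes 0 − (-4)·(17/3) = 68/3.
Next entering variable (most negative z-row entry -16/3): x_1.
Ratio test on column x_1 — row 1: (50/3)/(11/3) = 50/11; row 2: (17/3)/(2/3) = 17/2. Minimum is 50/11 at row 1 (u1 leaves); pivot element 11/3.
After the second pivot the z-row RHS is 68/3 − (-16/3)·(50/11) = 516/11.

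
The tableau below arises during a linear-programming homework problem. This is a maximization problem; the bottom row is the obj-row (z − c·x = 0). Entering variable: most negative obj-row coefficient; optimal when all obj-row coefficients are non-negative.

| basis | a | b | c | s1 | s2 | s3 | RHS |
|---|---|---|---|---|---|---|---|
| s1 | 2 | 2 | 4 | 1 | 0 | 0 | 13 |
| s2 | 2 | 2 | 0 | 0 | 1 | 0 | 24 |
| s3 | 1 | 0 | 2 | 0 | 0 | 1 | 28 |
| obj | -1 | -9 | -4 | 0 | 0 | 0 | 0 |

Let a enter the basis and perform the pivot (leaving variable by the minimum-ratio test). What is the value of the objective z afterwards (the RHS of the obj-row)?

13/2

Ratio test on column a — row 1: 13/2 = 13/2; row 2: 24/2 = 12; row 3: 28/1 = 28. Minimum is 13/2 at row 1 (s1 leaves); pivot element 2.
Pivot on row 1; the obj-row RHS becomes 0 − (-1)·(13/2) = 13/2.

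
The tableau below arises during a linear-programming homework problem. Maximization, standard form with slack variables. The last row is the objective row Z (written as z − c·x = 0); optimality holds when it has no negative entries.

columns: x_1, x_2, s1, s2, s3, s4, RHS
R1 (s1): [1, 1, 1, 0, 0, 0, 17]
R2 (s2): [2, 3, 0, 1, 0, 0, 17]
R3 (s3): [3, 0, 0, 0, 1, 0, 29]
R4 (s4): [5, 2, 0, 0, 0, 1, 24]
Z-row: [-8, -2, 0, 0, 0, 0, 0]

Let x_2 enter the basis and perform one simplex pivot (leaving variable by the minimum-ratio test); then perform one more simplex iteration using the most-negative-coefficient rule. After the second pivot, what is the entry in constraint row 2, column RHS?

Ratio test on column x_2 — row 1: 17/1 = 17; row 2: 17/3 = 17/3; row 3: entry 0 ≤ 0; row 4: 24/2 = 12. Minimum is 17/3 at row 2 (s2 leaves); pivot element 3.
Divide row 2 by 3; eliminate column x_2 from the other rows.
Second iteration: most negative Z-row entry is -20/3 in column x_1, so x_1 enters.
Ratio test on column x_1 — row 1: (34/3)/(1/3) = 34; row 2: (17/3)/(2/3) = 17/2; row 3: 29/3 = 29/3; row 4: (38/3)/(11/3) = 38/11. Minimum is 38/11 at row 4 (s4 leaves); pivot element 11/3.
Divide row 4 by 11/3; eliminate column x_1 from the other rows.
After both pivots, the entry at constraint row 2, column RHS is 37/11.

37/11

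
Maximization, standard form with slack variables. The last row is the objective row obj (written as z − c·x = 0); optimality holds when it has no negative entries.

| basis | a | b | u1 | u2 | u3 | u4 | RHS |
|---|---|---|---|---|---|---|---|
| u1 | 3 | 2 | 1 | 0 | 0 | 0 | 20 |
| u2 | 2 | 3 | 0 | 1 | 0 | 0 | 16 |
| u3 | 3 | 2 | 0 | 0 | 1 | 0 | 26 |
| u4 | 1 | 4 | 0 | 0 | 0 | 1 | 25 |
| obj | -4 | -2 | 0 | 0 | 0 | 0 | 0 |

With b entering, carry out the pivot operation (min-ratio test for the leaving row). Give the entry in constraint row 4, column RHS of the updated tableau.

Ratio test on column b — row 1: 20/2 = 10; row 2: 16/3 = 16/3; row 3: 26/2 = 13; row 4: 25/4 = 25/4. Minimum is 16/3 at row 2 (u2 leaves); pivot element 3.
Divide row 2 by 3; eliminate column b from the other rows.
Row 4 update in column RHS: 25 − 4·(16/3) = 11/3.

11/3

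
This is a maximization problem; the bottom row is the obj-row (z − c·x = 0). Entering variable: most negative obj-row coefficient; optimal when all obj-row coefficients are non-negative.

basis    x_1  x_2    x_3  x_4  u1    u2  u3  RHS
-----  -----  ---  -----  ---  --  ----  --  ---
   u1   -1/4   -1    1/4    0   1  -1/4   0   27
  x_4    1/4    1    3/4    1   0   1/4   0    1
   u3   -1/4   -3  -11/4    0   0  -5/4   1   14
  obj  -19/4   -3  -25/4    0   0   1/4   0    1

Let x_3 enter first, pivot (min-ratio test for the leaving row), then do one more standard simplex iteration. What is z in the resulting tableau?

20

Ratio test on column x_3 — row 1: 27/(1/4) = 108; row 2: 1/(3/4) = 4/3; row 3: entry -11/4 ≤ 0. Minimum is 4/3 at row 2 (x_4 leaves); pivot element 3/4.
Pivot on row 2; the obj-row RHS becomes 1 − (-25/4)·(4/3) = 28/3.
Next entering variable (most negative obj-row entry -8/3): x_1.
Ratio test on column x_1 — row 1: entry -1/3 ≤ 0; row 2: (4/3)/(1/3) = 4; row 3: (53/3)/(2/3) = 53/2. Minimum is 4 at row 2 (x_3 leaves); pivot element 1/3.
After the second pivot the obj-row RHS is 28/3 − (-8/3)·4 = 20.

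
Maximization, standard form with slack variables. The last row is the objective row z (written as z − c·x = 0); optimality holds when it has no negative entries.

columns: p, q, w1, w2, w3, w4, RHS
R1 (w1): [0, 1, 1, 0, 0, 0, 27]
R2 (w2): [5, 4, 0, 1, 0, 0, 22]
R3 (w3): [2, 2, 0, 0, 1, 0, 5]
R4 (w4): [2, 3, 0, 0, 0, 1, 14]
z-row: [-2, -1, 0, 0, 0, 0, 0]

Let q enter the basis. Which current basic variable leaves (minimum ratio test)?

Column q entries and ratios — w1: 27/1 = 27; w2: 22/4 = 11/2; w3: 5/2 = 5/2; w4: 14/3 = 14/3.
Smallest ratio is 5/2 in the row of w3, so w3 leaves.

w3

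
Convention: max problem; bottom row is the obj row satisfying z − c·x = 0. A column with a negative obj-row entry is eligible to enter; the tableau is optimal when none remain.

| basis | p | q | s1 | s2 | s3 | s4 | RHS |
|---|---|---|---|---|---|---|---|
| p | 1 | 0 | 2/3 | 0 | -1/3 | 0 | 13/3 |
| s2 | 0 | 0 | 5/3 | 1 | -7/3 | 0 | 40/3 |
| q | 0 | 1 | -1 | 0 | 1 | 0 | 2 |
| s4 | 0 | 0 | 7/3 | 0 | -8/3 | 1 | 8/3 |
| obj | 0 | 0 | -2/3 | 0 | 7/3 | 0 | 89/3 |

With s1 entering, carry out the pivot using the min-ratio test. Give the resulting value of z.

Ratio test on column s1 — row 1: (13/3)/(2/3) = 13/2; row 2: (40/3)/(5/3) = 8; row 3: entry -1 ≤ 0; row 4: (8/3)/(7/3) = 8/7. Minimum is 8/7 at row 4 (s4 leaves); pivot element 7/3.
Pivot on row 4; the obj-row RHS becomes 89/3 − (-2/3)·(8/7) = 213/7.

213/7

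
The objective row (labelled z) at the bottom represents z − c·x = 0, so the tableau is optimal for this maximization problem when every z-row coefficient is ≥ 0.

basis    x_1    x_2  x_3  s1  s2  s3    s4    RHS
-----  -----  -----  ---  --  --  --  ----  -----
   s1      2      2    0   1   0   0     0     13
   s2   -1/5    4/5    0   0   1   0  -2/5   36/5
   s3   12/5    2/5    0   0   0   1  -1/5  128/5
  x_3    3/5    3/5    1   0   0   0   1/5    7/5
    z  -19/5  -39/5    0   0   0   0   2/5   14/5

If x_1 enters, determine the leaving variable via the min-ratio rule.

x_3

Column x_1 entries and ratios — s1: 13/2 = 13/2; s2: -1/5 ≤ 0, skip; s3: (128/5)/(12/5) = 32/3; x_3: (7/5)/(3/5) = 7/3.
Smallest ratio is 7/3 in the row of x_3, so x_3 leaves.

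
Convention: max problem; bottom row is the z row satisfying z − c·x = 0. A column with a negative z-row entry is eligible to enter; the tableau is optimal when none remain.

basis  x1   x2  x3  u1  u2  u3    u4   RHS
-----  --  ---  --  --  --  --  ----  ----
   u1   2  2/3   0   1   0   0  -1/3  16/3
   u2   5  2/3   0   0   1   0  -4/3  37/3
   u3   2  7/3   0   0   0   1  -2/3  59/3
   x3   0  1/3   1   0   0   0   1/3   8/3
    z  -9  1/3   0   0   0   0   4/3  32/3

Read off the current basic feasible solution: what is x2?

0

x2 is not in the basis, so in the current basic feasible solution x2 = 0.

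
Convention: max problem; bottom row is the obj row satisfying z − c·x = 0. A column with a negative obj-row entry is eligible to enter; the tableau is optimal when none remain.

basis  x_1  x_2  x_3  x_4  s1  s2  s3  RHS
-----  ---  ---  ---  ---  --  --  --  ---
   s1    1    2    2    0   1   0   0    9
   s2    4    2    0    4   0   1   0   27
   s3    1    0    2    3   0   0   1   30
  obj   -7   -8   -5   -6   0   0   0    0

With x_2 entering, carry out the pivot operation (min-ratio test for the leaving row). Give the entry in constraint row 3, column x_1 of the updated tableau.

Ratio test on column x_2 — row 1: 9/2 = 9/2; row 2: 27/2 = 27/2; row 3: entry 0 ≤ 0. Minimum is 9/2 at row 1 (s1 leaves); pivot element 2.
Divide row 1 by 2; eliminate column x_2 from the other rows.
Row 3 update in column x_1: 1 − 0·(1/2) = 1.

1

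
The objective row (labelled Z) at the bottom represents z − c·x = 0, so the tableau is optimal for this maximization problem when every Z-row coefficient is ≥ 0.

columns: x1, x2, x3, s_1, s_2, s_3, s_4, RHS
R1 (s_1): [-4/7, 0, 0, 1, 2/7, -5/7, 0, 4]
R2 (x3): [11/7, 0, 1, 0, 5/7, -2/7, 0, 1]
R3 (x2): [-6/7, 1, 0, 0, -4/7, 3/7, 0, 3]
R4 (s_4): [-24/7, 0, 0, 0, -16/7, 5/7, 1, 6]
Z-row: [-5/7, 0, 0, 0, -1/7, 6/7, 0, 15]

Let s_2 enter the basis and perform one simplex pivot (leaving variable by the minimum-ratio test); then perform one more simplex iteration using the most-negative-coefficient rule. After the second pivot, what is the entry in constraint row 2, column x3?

7/11

Ratio test on column s_2 — row 1: 4/(2/7) = 14; row 2: 1/(5/7) = 7/5; row 3: entry -4/7 ≤ 0; row 4: entry -16/7 ≤ 0. Minimum is 7/5 at row 2 (x3 leaves); pivot element 5/7.
Divide row 2 by 5/7; eliminate column s_2 from the other rows.
Second iteration: most negative Z-row entry is -2/5 in column x1, so x1 enters.
Ratio test on column x1 — row 1: entry -6/5 ≤ 0; row 2: (7/5)/(11/5) = 7/11; row 3: (19/5)/(2/5) = 19/2; row 4: (46/5)/(8/5) = 23/4. Minimum is 7/11 at row 2 (s_2 leaves); pivot element 11/5.
Divide row 2 by 11/5; eliminate column x1 from the other rows.
After both pivots, the entry at constraint row 2, column x3 is 7/11.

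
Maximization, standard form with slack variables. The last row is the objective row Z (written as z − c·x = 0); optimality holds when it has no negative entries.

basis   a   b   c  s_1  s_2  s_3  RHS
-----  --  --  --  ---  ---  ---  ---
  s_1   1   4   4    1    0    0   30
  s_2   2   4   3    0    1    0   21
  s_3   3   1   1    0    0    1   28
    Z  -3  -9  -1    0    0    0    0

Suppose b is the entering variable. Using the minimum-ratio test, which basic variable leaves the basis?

s_2

Column b entries and ratios — s_1: 30/4 = 15/2; s_2: 21/4 = 21/4; s_3: 28/1 = 28.
Smallest ratio is 21/4 in the row of s_2, so s_2 leaves.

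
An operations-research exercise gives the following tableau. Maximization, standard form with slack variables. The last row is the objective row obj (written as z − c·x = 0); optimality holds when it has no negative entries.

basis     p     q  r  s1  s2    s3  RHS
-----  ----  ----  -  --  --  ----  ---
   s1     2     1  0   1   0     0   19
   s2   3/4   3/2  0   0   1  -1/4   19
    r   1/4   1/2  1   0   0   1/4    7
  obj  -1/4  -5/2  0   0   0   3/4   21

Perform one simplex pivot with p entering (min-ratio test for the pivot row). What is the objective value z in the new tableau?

187/8

Ratio test on column p — row 1: 19/2 = 19/2; row 2: 19/(3/4) = 76/3; row 3: 7/(1/4) = 28. Minimum is 19/2 at row 1 (s1 leaves); pivot element 2.
Pivot on row 1; the obj-row RHS becomes 21 − (-1/4)·(19/2) = 187/8.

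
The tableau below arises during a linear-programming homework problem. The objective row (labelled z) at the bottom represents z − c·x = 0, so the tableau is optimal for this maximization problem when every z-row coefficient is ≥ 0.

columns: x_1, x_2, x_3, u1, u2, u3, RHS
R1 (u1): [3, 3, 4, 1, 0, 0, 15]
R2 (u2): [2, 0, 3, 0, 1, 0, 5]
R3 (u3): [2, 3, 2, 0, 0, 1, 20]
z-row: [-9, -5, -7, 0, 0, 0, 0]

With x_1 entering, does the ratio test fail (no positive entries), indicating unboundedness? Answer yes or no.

no

Column x_1 has positive entries in row(s) 1, 2, 3, so the ratio test bounds it — not unbounded.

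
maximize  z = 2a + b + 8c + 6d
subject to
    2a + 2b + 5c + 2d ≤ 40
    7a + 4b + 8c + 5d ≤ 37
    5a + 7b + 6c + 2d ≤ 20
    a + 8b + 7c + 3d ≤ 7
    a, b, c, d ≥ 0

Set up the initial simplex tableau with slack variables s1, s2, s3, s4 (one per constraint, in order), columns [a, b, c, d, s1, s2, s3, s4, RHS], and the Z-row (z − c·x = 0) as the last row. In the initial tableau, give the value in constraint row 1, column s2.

Slack s2 belongs to constraint 2; its column is the unit vector e_2, so the entry in row 1 is 0.

0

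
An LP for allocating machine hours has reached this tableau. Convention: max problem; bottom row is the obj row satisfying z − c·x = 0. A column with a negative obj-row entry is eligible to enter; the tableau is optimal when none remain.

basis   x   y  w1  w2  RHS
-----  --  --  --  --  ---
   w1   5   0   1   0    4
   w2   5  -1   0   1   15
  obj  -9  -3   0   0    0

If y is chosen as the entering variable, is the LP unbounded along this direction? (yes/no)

Every constraint-row entry in column y is ≤ 0, so increasing y is unbounded.

yes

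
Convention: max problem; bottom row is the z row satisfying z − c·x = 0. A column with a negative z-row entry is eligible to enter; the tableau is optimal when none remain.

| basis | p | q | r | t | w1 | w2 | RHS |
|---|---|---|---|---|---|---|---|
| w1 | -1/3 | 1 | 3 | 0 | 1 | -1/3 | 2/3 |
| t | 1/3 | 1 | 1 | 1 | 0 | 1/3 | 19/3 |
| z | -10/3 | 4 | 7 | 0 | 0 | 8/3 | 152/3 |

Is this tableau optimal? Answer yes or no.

The z-row has a negative entry -10/3 in column p, so it is not optimal.

no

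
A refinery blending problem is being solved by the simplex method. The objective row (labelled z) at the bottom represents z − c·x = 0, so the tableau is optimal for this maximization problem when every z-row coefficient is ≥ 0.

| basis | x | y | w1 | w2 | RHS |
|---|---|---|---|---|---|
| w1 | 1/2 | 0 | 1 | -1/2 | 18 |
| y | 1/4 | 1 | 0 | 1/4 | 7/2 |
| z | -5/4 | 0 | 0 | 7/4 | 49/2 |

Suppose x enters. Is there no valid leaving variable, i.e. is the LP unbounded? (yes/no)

no

Column x has positive entries in row(s) 1, 2, so the ratio test bounds it — not unbounded.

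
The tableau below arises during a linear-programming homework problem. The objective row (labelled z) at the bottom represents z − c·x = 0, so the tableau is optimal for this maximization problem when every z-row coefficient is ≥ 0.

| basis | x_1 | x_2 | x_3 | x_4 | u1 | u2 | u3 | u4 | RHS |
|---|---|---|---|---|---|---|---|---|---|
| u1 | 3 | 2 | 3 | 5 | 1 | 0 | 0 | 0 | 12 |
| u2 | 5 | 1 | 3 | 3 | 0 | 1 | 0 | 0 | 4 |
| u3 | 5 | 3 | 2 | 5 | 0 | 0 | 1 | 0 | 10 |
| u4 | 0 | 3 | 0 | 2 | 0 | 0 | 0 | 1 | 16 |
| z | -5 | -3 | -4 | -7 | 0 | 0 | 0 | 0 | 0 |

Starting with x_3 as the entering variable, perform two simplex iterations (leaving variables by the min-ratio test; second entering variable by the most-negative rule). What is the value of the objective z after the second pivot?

Ratio test on column x_3 — row 1: 12/3 = 4; row 2: 4/3 = 4/3; row 3: 10/2 = 5; row 4: entry 0 ≤ 0. Minimum is 4/3 at row 2 (u2 leaves); pivot element 3.
Pivot on row 2; the z-row RHS becomes 0 − (-4)·(4/3) = 16/3.
Next entering variable (most negative z-row entry -3): x_4.
Ratio test on column x_4 — row 1: 8/2 = 4; row 2: (4/3)/1 = 4/3; row 3: (22/3)/3 = 22/9; row 4: 16/2 = 8. Minimum is 4/3 at row 2 (x_3 leaves); pivot element 1.
After the second pivot the z-row RHS is 16/3 − (-3)·(4/3) = 28/3.

28/3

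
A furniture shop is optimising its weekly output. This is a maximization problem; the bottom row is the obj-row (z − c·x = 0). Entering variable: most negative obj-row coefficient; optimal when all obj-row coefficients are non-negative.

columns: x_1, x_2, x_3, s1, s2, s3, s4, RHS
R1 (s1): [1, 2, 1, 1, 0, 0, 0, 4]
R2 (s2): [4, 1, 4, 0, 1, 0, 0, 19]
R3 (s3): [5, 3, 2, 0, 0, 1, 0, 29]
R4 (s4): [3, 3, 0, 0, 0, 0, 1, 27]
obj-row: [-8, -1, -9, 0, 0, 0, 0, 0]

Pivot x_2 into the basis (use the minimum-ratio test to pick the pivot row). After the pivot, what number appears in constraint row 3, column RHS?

Ratio test on column x_2 — row 1: 4/2 = 2; row 2: 19/1 = 19; row 3: 29/3 = 29/3; row 4: 27/3 = 9. Minimum is 2 at row 1 (s1 leaves); pivot element 2.
Divide row 1 by 2; eliminate column x_2 from the other rows.
Row 3 update in column RHS: 29 − 3·2 = 23.

23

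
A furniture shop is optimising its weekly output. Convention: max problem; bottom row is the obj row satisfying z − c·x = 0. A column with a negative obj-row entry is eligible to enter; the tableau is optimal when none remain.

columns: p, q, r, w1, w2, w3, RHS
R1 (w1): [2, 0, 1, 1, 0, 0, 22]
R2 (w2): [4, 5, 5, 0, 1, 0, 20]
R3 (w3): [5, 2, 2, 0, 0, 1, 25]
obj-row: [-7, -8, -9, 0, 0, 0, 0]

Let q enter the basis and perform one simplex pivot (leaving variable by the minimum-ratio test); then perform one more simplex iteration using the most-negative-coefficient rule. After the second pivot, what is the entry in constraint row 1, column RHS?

Ratio test on column q — row 1: entry 0 ≤ 0; row 2: 20/5 = 4; row 3: 25/2 = 25/2. Minimum is 4 at row 2 (w2 leaves); pivot element 5.
Divide row 2 by 5; eliminate column q from the other rows.
Second iteration: most negative obj-row entry is -1 in column r, so r enters.
Ratio test on column r — row 1: 22/1 = 22; row 2: 4/1 = 4; row 3: entry 0 ≤ 0. Minimum is 4 at row 2 (q leaves); pivot element 1.
Divide row 2 by 1; eliminate column r from the other rows.
After both pivots, the entry at constraint row 1, column RHS is 18.

18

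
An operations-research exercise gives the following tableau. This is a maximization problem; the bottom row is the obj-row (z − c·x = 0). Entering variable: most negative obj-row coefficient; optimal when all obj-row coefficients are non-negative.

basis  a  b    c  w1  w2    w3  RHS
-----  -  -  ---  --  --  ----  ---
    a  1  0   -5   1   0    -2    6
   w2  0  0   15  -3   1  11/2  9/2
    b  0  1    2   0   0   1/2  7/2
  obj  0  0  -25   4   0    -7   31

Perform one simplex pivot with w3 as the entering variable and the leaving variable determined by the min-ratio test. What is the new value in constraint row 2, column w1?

-6/11

Ratio test on column w3 — row 1: entry -2 ≤ 0; row 2: (9/2)/(11/2) = 9/11; row 3: (7/2)/(1/2) = 7. Minimum is 9/11 at row 2 (w2 leaves); pivot element 11/2.
Divide row 2 by 11/2; eliminate column w3 from the other rows.
In the new row 2, the w1 entry is the old entry divided by the pivot: (-3)/(11/2) = -6/11.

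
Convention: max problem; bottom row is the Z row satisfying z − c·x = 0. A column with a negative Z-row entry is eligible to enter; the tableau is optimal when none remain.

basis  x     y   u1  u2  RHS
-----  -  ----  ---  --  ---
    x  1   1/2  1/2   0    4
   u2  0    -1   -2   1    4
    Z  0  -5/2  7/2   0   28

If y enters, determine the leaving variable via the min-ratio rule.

x

Column y entries and ratios — x: 4/(1/2) = 8; u2: -1 ≤ 0, skip.
Smallest ratio is 8 in the row of x, so x leaves.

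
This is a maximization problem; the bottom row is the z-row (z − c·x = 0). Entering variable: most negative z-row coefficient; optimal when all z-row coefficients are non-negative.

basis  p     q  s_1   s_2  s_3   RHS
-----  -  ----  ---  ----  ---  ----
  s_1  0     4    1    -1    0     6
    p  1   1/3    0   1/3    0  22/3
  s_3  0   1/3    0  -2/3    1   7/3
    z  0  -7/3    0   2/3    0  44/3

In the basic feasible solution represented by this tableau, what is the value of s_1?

s_1 is basic (row 1); its value is the RHS of that row, 6.

6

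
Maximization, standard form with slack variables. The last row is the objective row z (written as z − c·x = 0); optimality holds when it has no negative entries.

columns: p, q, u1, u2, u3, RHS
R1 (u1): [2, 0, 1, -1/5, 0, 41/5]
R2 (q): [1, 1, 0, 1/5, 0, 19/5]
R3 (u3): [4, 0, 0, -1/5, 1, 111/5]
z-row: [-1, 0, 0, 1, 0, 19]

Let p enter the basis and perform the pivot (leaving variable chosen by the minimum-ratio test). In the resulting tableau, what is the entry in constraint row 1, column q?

Ratio test on column p — row 1: (41/5)/2 = 41/10; row 2: (19/5)/1 = 19/5; row 3: (111/5)/4 = 111/20. Minimum is 19/5 at row 2 (q leaves); pivot element 1.
Divide row 2 by 1; eliminate column p from the other rows.
Row 1 update in column q: 0 − 2·1 = -2.

-2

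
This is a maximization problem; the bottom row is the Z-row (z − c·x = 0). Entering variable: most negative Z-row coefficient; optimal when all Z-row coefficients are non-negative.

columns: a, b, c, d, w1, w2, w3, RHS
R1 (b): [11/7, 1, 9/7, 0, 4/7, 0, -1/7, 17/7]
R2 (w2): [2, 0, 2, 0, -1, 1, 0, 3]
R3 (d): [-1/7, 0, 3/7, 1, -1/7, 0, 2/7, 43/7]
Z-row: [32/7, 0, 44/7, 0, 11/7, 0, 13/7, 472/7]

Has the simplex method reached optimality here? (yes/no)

Every Z-row coefficient is ≥ 0, so the tableau is optimal.

yes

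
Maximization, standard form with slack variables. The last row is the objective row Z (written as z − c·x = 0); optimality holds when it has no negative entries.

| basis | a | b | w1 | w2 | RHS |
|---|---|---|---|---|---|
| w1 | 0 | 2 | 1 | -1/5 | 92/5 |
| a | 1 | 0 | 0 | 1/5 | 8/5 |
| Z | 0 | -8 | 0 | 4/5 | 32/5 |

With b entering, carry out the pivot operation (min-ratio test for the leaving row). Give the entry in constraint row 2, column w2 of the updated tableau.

Ratio test on column b — row 1: (92/5)/2 = 46/5; row 2: entry 0 ≤ 0. Minimum is 46/5 at row 1 (w1 leaves); pivot element 2.
Divide row 1 by 2; eliminate column b from the other rows.
Row 2 update in column w2: 1/5 − 0·(-1/10) = 1/5.

1/5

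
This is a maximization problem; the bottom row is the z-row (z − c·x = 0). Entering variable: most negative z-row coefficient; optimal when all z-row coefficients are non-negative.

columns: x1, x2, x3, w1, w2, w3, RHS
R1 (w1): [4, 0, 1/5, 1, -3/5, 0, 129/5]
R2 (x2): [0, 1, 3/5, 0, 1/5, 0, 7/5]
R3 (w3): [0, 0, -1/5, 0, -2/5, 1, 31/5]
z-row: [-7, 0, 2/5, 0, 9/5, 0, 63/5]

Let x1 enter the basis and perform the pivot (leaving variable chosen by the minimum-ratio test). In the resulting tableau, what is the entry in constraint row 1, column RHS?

129/20

Ratio test on column x1 — row 1: (129/5)/4 = 129/20; row 2: entry 0 ≤ 0; row 3: entry 0 ≤ 0. Minimum is 129/20 at row 1 (w1 leaves); pivot element 4.
Divide row 1 by 4; eliminate column x1 from the other rows.
In the new row 1, the RHS entry is the old entry divided by the pivot: (129/5)/4 = 129/20.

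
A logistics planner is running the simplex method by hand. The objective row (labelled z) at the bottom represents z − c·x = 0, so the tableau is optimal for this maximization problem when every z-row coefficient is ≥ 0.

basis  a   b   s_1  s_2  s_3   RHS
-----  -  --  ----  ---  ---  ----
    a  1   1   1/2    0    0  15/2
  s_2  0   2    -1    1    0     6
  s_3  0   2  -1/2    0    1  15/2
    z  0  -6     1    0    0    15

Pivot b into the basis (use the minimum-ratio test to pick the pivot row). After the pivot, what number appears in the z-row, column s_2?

3

Ratio test on column b — row 1: (15/2)/1 = 15/2; row 2: 6/2 = 3; row 3: (15/2)/2 = 15/4. Minimum is 3 at row 2 (s_2 leaves); pivot element 2.
Divide row 2 by 2; eliminate column b from the other rows.
z-row update in column s_2: 0 − (-6)·(1/2) = 3.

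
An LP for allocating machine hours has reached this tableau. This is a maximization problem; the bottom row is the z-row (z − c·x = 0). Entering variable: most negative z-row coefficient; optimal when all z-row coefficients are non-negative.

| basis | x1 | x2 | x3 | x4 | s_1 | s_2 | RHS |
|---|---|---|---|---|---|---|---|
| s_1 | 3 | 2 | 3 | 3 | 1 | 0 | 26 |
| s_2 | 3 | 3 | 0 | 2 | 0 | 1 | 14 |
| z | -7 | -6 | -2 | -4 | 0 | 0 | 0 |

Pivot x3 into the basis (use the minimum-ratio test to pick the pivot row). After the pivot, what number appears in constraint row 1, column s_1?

Ratio test on column x3 — row 1: 26/3 = 26/3; row 2: entry 0 ≤ 0. Minimum is 26/3 at row 1 (s_1 leaves); pivot element 3.
Divide row 1 by 3; eliminate column x3 from the other rows.
In the new row 1, the s_1 entry is the old entry divided by the pivot: 1/3 = 1/3.

1/3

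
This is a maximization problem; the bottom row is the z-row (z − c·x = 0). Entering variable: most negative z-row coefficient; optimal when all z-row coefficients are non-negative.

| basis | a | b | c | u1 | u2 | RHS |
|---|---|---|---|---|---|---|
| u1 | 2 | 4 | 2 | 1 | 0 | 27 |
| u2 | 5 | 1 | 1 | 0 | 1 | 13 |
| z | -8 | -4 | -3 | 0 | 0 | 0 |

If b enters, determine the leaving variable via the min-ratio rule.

u1

Column b entries and ratios — u1: 27/4 = 27/4; u2: 13/1 = 13.
Smallest ratio is 27/4 in the row of u1, so u1 leaves.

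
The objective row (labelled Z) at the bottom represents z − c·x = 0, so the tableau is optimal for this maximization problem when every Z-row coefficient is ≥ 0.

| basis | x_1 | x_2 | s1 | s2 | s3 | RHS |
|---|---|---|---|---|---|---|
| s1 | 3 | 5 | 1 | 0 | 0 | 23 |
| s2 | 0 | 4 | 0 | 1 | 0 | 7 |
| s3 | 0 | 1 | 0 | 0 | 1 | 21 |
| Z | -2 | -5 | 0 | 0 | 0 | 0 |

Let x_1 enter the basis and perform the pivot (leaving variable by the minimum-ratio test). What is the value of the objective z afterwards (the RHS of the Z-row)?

Ratio test on column x_1 — row 1: 23/3 = 23/3; row 2: entry 0 ≤ 0; row 3: entry 0 ≤ 0. Minimum is 23/3 at row 1 (s1 leaves); pivot element 3.
Pivot on row 1; the Z-row RHS becomes 0 − (-2)·(23/3) = 46/3.

46/3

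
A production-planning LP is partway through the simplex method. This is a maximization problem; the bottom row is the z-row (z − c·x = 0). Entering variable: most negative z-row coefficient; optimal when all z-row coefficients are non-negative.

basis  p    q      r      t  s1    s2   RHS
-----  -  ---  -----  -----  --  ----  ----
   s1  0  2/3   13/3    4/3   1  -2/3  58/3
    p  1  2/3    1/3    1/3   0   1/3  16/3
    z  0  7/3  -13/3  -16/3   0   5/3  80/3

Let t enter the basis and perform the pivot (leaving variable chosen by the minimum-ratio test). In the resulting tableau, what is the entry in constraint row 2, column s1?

-1/4

Ratio test on column t — row 1: (58/3)/(4/3) = 29/2; row 2: (16/3)/(1/3) = 16. Minimum is 29/2 at row 1 (s1 leaves); pivot element 4/3.
Divide row 1 by 4/3; eliminate column t from the other rows.
Row 2 update in column s1: 0 − (1/3)·(3/4) = -1/4.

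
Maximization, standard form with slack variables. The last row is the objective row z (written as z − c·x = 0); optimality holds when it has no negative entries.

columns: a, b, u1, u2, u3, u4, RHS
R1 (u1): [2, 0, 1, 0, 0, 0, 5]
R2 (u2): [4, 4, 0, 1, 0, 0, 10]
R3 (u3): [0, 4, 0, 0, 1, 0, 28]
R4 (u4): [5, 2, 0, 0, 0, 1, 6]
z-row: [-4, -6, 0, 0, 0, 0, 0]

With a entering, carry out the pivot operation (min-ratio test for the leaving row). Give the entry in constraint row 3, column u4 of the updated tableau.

0

Ratio test on column a — row 1: 5/2 = 5/2; row 2: 10/4 = 5/2; row 3: entry 0 ≤ 0; row 4: 6/5 = 6/5. Minimum is 6/5 at row 4 (u4 leaves); pivot element 5.
Divide row 4 by 5; eliminate column a from the other rows.
Row 3 update in column u4: 0 − 0·(1/5) = 0.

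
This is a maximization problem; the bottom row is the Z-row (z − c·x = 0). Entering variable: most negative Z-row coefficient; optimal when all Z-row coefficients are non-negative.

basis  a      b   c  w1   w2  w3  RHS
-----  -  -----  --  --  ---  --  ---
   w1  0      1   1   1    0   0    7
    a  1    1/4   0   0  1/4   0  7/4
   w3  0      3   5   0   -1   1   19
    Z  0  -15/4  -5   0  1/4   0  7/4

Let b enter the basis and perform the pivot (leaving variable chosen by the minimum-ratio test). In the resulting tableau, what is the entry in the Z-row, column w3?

5/4

Ratio test on column b — row 1: 7/1 = 7; row 2: (7/4)/(1/4) = 7; row 3: 19/3 = 19/3. Minimum is 19/3 at row 3 (w3 leaves); pivot element 3.
Divide row 3 by 3; eliminate column b from the other rows.
Z-row update in column w3: 0 − (-15/4)·(1/3) = 5/4.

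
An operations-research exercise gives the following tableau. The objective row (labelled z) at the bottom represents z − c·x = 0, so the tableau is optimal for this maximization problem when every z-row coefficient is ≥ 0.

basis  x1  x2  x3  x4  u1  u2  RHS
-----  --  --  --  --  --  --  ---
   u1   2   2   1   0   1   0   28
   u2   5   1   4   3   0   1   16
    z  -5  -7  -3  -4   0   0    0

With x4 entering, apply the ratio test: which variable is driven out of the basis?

Column x4 entries and ratios — u1: 0 ≤ 0, skip; u2: 16/3 = 16/3.
Smallest ratio is 16/3 in the row of u2, so u2 leaves.

u2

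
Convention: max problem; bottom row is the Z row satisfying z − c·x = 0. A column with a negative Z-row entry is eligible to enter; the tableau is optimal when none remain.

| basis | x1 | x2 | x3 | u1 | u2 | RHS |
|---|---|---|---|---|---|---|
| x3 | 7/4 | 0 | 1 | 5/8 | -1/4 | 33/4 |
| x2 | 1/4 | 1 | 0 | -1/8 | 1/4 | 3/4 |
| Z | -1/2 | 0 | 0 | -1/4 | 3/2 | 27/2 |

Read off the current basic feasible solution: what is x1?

x1 is not in the basis, so in the current basic feasible solution x1 = 0.

0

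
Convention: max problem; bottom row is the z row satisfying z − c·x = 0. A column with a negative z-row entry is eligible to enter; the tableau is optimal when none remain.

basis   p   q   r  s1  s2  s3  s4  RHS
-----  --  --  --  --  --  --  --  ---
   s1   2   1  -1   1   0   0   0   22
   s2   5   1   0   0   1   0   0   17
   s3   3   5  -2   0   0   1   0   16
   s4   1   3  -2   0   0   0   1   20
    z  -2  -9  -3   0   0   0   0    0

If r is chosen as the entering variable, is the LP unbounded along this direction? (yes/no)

yes

Every constraint-row entry in column r is ≤ 0, so increasing r is unbounded.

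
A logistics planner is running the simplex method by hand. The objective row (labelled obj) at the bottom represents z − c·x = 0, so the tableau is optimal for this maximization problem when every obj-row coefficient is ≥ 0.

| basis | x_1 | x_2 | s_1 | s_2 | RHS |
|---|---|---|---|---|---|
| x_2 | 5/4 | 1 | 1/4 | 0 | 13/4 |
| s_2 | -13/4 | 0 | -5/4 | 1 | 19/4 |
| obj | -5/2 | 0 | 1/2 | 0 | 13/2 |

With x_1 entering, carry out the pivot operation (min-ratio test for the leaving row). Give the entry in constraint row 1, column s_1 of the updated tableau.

Ratio test on column x_1 — row 1: (13/4)/(5/4) = 13/5; row 2: entry -13/4 ≤ 0. Minimum is 13/5 at row 1 (x_2 leaves); pivot element 5/4.
Divide row 1 by 5/4; eliminate column x_1 from the other rows.
In the new row 1, the s_1 entry is the old entry divided by the pivot: (1/4)/(5/4) = 1/5.

1/5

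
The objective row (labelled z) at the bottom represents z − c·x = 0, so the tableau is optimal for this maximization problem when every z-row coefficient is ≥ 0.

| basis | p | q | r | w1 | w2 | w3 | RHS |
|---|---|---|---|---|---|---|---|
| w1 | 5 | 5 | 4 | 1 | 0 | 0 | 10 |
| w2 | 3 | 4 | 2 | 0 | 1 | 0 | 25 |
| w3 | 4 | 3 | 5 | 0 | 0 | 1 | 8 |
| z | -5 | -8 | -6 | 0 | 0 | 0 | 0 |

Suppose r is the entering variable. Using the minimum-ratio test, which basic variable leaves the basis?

Column r entries and ratios — w1: 10/4 = 5/2; w2: 25/2 = 25/2; w3: 8/5 = 8/5.
Smallest ratio is 8/5 in the row of w3, so w3 leaves.

w3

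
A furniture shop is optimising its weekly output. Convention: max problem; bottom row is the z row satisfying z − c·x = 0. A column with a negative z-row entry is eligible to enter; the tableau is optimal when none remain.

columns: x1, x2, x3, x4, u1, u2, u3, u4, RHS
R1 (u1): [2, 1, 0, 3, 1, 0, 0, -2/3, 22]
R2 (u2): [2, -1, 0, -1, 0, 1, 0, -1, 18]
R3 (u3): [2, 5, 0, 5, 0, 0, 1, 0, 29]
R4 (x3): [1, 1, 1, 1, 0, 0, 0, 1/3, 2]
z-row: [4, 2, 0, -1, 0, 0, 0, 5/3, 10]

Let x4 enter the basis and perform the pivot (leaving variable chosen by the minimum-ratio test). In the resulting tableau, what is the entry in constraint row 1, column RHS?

Ratio test on column x4 — row 1: 22/3 = 22/3; row 2: entry -1 ≤ 0; row 3: 29/5 = 29/5; row 4: 2/1 = 2. Minimum is 2 at row 4 (x3 leaves); pivot element 1.
Divide row 4 by 1; eliminate column x4 from the other rows.
Row 1 update in column RHS: 22 − 3·2 = 16.

16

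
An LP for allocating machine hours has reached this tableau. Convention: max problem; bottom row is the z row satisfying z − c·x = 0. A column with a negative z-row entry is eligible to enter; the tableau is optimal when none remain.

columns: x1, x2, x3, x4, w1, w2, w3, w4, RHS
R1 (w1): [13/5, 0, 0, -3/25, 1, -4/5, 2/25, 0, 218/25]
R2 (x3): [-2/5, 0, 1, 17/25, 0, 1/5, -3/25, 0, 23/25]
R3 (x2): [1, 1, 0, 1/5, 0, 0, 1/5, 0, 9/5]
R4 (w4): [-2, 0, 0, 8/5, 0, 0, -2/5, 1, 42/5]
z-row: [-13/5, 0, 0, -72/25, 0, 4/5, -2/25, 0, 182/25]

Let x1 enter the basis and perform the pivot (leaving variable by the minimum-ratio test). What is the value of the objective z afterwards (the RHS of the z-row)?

Ratio test on column x1 — row 1: (218/25)/(13/5) = 218/65; row 2: entry -2/5 ≤ 0; row 3: (9/5)/1 = 9/5; row 4: entry -2 ≤ 0. Minimum is 9/5 at row 3 (x2 leaves); pivot element 1.
Pivot on row 3; the z-row RHS becomes 182/25 − (-13/5)·(9/5) = 299/25.

299/25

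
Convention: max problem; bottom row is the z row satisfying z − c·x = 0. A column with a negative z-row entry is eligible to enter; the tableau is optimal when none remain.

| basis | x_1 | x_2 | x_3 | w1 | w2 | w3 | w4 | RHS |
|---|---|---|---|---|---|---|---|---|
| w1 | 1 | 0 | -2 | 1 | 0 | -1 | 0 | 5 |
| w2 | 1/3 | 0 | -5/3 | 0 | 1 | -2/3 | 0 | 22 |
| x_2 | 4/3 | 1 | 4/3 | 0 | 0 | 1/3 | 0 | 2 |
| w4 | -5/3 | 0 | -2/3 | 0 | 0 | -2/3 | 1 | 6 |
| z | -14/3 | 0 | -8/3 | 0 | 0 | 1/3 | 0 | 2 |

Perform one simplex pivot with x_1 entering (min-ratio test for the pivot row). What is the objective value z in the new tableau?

Ratio test on column x_1 — row 1: 5/1 = 5; row 2: 22/(1/3) = 66; row 3: 2/(4/3) = 3/2; row 4: entry -5/3 ≤ 0. Minimum is 3/2 at row 3 (x_2 leaves); pivot element 4/3.
Pivot on row 3; the z-row RHS becomes 2 − (-14/3)·(3/2) = 9.

9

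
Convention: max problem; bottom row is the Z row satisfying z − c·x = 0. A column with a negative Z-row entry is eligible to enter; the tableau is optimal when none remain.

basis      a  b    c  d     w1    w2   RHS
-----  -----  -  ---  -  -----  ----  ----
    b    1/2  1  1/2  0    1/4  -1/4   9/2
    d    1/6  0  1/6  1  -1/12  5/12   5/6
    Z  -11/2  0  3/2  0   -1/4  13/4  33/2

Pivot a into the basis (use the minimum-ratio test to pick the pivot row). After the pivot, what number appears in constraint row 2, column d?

Ratio test on column a — row 1: (9/2)/(1/2) = 9; row 2: (5/6)/(1/6) = 5. Minimum is 5 at row 2 (d leaves); pivot element 1/6.
Divide row 2 by 1/6; eliminate column a from the other rows.
In the new row 2, the d entry is the old entry divided by the pivot: 1/(1/6) = 6.

6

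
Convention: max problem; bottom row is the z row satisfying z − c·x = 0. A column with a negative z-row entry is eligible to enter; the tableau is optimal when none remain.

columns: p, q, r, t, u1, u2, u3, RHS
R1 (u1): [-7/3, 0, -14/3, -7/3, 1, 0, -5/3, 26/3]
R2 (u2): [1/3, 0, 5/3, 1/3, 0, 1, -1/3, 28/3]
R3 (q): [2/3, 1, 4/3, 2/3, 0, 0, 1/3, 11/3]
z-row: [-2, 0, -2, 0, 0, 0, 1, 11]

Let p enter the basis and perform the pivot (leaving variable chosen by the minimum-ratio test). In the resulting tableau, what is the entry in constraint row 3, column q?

3/2

Ratio test on column p — row 1: entry -7/3 ≤ 0; row 2: (28/3)/(1/3) = 28; row 3: (11/3)/(2/3) = 11/2. Minimum is 11/2 at row 3 (q leaves); pivot element 2/3.
Divide row 3 by 2/3; eliminate column p from the other rows.
In the new row 3, the q entry is the old entry divided by the pivot: 1/(2/3) = 3/2.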